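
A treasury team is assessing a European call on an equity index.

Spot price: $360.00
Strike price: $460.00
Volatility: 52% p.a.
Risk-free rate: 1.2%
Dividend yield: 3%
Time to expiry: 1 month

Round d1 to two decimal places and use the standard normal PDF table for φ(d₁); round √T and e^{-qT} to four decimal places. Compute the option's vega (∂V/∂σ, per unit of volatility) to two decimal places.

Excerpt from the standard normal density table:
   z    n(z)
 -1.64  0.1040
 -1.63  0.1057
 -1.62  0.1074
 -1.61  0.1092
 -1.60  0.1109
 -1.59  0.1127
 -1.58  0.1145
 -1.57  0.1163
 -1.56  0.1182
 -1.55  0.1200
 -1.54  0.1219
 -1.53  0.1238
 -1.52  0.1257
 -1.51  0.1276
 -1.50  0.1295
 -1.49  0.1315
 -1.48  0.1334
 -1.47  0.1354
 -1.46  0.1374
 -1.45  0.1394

T = 0.08333;  σ√T = 0.1501
d₁ = [ln(360/460) + (0.012 − 0.03 + ½·0.52²)·0.08333] / (σ√T) = (-0.2451 + 0.0098) / 0.1501 = -1.5679 → -1.57
√T = √0.08333 = 0.2887
φ(d₁) = φ(-1.57) = 0.1163
e^(−qT) = e^(−0.03·0.08333) = 0.9975
vega = S·e^(−qT)·φ(d₁)·√T = 360·0.9975·0.1163·0.2887 = 12.0571
(Vega is the same for a European call and put with the same parameters.)

12.06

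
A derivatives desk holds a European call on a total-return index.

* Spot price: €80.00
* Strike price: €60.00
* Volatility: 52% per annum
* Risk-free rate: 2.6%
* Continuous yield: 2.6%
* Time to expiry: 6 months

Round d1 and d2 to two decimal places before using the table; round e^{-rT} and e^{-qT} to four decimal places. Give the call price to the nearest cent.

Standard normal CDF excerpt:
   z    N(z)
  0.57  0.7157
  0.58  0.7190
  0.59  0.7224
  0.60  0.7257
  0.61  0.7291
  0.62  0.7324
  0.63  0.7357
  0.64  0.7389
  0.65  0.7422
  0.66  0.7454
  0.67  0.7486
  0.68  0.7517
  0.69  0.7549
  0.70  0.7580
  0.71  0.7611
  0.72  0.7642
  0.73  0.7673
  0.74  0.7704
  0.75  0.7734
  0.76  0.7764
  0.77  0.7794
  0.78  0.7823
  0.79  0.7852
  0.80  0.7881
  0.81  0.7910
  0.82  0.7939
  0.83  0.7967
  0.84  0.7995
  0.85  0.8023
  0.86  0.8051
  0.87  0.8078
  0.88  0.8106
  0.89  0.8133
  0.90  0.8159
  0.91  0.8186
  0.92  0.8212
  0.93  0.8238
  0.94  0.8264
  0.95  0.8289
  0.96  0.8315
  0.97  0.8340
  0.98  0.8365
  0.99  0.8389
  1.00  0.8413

€22.88

T = 0.5;  σ√T = 0.3677
d₁ = [ln(80/60) + (0.026 − 0.026 + 0.52²/2)·0.5] / 0.3677 = [0.2877 + 0.0676] / 0.3677 = 0.9662 which rounds to 0.97
d₂ = d₁ − σ√T = 0.9662 − 0.3677 = 0.5985 which rounds to 0.60
e^(−qT) = e^(−0.026·0.5) = 0.9871;  e^(−rT) = e^(−0.026·0.5) = 0.9871
N(d₁) = N(0.97) = 0.8340;  N(d₂) = N(0.60) = 0.7257
C = 80·0.9871·0.8340 − 60·0.9871·0.7257 = 65.8593 − 42.9803 = 22.8790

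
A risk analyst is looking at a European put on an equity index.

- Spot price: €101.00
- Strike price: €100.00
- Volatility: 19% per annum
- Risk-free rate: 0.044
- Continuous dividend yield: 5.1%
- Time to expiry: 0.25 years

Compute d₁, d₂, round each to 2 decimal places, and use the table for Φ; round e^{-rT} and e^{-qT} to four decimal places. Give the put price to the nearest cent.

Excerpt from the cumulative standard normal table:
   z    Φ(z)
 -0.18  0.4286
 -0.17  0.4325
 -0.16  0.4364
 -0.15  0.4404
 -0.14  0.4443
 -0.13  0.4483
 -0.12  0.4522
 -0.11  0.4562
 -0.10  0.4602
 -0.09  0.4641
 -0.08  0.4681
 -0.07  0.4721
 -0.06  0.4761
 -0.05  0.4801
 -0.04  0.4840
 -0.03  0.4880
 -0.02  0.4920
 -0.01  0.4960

€3.17

T = 0.25;  σ√T = 0.0950
d₁ = [ln(101/100) + (0.044 − 0.051 + 0.19²/2)·0.25] / 0.0950 = [0.0100 + 0.0028] / 0.0950 = 0.1338 which rounds to 0.13
d₂ = d₁ − σ√T = 0.1338 − 0.0950 = 0.0388 which rounds to 0.04
exp(−qT) = exp(−0.051·0.25) = 0.9873;  exp(−rT) = exp(−0.044·0.25) = 0.9891
P = 100·0.9891·N(-0.04) − 101·0.9873·N(-0.13) = 100·0.9891·0.4840 − 101·0.9873·0.4483 = 47.8724 − 44.7033 = 3.1692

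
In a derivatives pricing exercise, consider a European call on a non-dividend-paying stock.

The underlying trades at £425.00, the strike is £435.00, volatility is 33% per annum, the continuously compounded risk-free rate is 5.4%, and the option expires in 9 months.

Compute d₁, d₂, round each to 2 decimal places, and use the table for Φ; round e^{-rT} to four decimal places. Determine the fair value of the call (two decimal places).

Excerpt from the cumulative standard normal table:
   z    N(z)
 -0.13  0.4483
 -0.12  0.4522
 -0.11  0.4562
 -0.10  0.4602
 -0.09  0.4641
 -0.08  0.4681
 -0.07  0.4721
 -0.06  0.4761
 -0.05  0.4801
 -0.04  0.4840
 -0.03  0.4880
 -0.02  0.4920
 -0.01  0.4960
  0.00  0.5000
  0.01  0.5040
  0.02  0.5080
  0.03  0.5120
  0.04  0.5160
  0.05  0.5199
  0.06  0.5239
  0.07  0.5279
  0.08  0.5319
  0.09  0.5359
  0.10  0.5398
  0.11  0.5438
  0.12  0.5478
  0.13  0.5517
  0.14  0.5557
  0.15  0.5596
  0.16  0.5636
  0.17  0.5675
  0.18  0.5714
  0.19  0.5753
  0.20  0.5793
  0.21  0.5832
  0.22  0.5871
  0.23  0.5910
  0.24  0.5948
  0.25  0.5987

σ√T = 0.33 × 0.8660 = 0.2858
ln(S/K) + (r + σ²/2)T = ln(425/435) + (0.054 + 0.33²/2)·0.75 = -0.0233 + 0.0813 = 0.0581
d₁ = 0.0581 / 0.2858 = 0.2032 → 0.20
d₂ = d₁ − σ√T = 0.2032 − 0.2858 = -0.0826 → -0.08
exp(−rT) = exp(−0.054·0.75) = 0.9603
C = 425·N(0.20) − 435·0.9603·N(-0.08) = 425·0.5793 − 435·0.9603·0.4681 = 246.2025 − 195.5396 = 50.6629

£50.66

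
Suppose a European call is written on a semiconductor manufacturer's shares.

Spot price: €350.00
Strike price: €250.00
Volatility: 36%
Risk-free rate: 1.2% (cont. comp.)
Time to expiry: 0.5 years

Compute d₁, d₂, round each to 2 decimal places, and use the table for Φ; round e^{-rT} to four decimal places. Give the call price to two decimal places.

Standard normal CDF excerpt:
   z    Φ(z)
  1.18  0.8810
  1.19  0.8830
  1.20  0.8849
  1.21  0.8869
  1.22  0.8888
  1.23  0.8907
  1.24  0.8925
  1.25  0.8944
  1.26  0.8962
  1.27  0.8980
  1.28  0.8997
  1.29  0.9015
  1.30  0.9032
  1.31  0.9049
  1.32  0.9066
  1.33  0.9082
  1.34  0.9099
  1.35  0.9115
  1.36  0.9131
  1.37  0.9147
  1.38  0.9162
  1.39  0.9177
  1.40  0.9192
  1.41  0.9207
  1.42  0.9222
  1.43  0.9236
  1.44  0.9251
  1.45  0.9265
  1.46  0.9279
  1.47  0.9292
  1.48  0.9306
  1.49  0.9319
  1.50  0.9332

T = 0.5;  σ√T = 0.2546
ln(S/K) + (r + σ²/2)T = ln(350/250) + (0.012 + 0.36²/2)·0.5 = 0.3365 + 0.0384 = 0.3749
d₁ = 0.3749 / 0.2546 = 1.4726 which rounds to 1.47
d₂ = d₁ − σ√T = 1.4726 − 0.2546 = 1.2181 which rounds to 1.22
exp(−rT) = exp(−0.012·0.5) = 0.9940
N(d₁) = N(1.47) = 0.9292;  N(d₂) = N(1.22) = 0.8888
C = 350·0.9292 − 250·0.9940·0.8888 = 325.2200 − 220.8668 = 104.3532

€104.35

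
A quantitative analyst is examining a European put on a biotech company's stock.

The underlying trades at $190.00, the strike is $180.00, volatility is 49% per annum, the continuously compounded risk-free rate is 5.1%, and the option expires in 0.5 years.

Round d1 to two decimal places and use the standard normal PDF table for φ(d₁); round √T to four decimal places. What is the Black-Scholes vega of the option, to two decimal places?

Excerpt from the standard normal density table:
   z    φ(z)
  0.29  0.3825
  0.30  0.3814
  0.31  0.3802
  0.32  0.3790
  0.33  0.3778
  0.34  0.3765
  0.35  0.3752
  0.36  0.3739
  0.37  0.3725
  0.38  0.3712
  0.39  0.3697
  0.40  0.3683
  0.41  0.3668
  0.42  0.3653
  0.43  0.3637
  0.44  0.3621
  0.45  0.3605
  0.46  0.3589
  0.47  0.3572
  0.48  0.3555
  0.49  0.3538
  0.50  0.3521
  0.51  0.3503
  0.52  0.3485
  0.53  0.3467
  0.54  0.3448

σ√T = 0.49 × 0.7071 = 0.3465
d₁ = [ln(190/180) + (0.051 + 0.49²/2)·0.5] / 0.3465 = [0.0541 + 0.0855] / 0.3465 = 0.4029 → 0.40
√T = √0.5 = 0.7071
φ(d₁) = φ(0.40) = 0.3683
vega = S·φ(d₁)·√T = 190·0.3683·0.7071 = 49.4807
(Vega is the same for a European call and put with the same parameters.)

49.48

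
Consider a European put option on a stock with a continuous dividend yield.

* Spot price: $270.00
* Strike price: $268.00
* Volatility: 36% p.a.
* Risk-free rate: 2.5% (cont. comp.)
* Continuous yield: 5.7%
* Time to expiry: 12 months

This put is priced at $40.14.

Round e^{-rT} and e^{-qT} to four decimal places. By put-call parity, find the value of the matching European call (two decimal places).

e^(−qT) = e^(−0.057·1) = 0.9446;  e^(−rT) = e^(−0.025·1) = 0.9753
Put-call parity: C − P = S·e^(−qT) − K·e^(−rT) = 270·0.9446 − 268·0.9753 = 255.0420 − 261.3804 = -6.3384
C = P + (C − P) = 40.14 + (-6.3384) = 33.8016

$33.80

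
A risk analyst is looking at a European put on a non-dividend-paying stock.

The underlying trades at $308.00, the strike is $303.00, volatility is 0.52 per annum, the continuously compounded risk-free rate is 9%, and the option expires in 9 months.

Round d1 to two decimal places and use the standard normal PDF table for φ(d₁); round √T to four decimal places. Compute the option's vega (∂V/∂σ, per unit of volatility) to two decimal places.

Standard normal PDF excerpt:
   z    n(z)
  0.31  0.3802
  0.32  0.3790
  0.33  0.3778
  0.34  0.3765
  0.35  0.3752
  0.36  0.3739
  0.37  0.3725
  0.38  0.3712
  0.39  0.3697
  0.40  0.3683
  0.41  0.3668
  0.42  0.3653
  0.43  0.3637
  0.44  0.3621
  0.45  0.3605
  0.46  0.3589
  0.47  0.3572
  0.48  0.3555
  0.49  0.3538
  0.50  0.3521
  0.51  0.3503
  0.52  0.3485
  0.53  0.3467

T = 0.75;  σ√T = 0.4503
d₁ = [ln(308/303) + (0.09 + ½·0.52²)·0.75] / (σ√T) = (0.0164 + 0.1689) / 0.4503 = 0.4114 which rounds to 0.41
√T = √0.75 = 0.8660
φ(d₁) = φ(0.41) = 0.3668
vega = S·φ(d₁)·√T = 308·0.3668·0.8660 = 97.8358
(Vega is the same for a European call and put with the same parameters.)

97.84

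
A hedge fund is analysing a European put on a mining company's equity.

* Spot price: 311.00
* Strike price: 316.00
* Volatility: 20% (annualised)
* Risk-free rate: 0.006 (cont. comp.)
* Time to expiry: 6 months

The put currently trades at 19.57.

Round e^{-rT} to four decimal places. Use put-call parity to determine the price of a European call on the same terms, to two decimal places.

15.52

exp(−rT) = exp(−0.006·0.5) = 0.9970
Put-call parity: C − P = S − K·e^(−rT) = 311 − 316·0.9970 = 311 − 315.0520 = -4.0520
C = P + (C − P) = 19.57 + (-4.0520) = 15.5180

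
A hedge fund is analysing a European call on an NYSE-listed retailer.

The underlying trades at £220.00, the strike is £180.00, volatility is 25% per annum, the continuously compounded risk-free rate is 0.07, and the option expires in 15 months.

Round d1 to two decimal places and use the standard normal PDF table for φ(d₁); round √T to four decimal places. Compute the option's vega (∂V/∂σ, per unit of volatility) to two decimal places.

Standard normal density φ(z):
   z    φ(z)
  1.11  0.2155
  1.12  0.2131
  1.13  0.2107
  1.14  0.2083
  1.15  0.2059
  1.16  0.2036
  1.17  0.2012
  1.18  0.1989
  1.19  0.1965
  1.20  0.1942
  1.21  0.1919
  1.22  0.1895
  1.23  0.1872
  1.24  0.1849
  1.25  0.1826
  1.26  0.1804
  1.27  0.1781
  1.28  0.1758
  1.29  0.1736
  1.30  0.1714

49.49

σ√T = 0.25·√1.25 = 0.2795
d₁ = [ln(220/180) + (0.07 + ½·0.25²)·1.25] / (σ√T) = (0.2007 + 0.1266) / 0.2795 = 1.1707 ≈ 1.17
√T = √1.25 = 1.1180
φ(d₁) = φ(1.17) = 0.2012
vega = S·φ(d₁)·√T = 220·0.2012·1.1180 = 49.4872
(Call and put vega coincide under Black-Scholes.)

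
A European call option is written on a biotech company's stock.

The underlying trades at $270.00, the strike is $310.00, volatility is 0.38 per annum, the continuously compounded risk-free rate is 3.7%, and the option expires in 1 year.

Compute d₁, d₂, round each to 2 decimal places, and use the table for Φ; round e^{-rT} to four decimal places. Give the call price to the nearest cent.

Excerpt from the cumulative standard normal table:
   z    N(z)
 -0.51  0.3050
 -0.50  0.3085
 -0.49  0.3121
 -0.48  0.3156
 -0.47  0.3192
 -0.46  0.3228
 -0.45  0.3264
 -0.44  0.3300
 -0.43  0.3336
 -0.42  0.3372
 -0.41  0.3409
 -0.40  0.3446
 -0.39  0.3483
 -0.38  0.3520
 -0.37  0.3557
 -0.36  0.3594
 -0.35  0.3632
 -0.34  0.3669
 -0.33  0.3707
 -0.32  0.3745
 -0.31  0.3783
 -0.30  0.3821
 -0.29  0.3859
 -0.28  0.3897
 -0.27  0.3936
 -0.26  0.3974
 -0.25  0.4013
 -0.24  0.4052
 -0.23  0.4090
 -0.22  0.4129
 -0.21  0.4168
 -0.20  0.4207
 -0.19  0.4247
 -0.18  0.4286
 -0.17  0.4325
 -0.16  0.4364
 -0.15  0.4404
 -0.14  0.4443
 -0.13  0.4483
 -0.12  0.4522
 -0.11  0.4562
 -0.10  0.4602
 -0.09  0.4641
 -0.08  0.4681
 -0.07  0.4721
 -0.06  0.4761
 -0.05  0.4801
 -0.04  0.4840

σ√T = 0.38 × 1.0000 = 0.3800
d₁ = [ln(270/310) + (0.037 + 0.38²/2)·1] / 0.3800 = [-0.1382 + 0.1092] / 0.3800 = -0.0762 ⇒ -0.08
d₂ = d₁ − σ√T = -0.0762 − 0.3800 = -0.4562 ⇒ -0.46
e^(−rT) = e^(−0.037·1) = 0.9637
N(d₁) = N(-0.08) = 0.4681;  N(d₂) = N(-0.46) = 0.3228
C = 270·0.4681 − 310·0.9637·0.3228 = 126.3870 − 96.4355 = 29.9515

$29.95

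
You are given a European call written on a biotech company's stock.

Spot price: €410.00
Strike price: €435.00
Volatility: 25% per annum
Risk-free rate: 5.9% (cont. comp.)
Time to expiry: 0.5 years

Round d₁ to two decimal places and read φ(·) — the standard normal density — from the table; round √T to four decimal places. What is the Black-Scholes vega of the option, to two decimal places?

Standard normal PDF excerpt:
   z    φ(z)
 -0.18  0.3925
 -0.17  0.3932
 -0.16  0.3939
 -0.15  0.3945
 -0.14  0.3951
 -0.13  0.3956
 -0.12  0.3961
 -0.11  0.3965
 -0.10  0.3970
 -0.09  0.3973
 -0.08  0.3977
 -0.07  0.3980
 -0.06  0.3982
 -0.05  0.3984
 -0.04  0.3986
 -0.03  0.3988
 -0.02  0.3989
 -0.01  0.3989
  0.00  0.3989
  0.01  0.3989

115.30

σ√T = 0.25·√0.5 = 0.1768
d₁ = [ln(410/435) + (0.059 + ½·0.25²)·0.5] / (σ√T) = (-0.0592 + 0.0451) / 0.1768 = -0.0796 which rounds to -0.08
√T = √0.5 = 0.7071
φ(d₁) = φ(-0.08) = 0.3977
vega = S·φ(d₁)·√T = 410·0.3977·0.7071 = 115.2976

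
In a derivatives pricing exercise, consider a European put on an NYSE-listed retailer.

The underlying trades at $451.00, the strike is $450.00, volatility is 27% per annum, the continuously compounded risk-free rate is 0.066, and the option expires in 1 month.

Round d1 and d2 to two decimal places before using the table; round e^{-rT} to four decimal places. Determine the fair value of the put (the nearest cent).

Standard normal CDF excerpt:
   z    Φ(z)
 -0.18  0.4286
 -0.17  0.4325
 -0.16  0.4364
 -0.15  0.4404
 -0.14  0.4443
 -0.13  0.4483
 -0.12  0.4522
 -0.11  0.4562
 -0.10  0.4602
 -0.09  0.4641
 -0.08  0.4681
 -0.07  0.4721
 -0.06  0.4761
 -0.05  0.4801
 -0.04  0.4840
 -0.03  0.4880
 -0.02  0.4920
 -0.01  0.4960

$12.69

T = 0.08333;  σ√T = 0.0779
d₁ = [ln(451/450) + (0.066 + ½·0.27²)·0.08333] / (σ√T) = (0.0022 + 0.0085) / 0.0779 = 0.1380 → 0.14
d₂ = 0.1380 − 0.0779 = 0.0601 → 0.06
e^(−rT) = e^(−0.066·0.08333) = 0.9945
P = 450·0.9945·N(-0.06) − 451·N(-0.14) = 450·0.9945·0.4761 − 451·0.4443 = 213.0667 − 200.3793 = 12.6874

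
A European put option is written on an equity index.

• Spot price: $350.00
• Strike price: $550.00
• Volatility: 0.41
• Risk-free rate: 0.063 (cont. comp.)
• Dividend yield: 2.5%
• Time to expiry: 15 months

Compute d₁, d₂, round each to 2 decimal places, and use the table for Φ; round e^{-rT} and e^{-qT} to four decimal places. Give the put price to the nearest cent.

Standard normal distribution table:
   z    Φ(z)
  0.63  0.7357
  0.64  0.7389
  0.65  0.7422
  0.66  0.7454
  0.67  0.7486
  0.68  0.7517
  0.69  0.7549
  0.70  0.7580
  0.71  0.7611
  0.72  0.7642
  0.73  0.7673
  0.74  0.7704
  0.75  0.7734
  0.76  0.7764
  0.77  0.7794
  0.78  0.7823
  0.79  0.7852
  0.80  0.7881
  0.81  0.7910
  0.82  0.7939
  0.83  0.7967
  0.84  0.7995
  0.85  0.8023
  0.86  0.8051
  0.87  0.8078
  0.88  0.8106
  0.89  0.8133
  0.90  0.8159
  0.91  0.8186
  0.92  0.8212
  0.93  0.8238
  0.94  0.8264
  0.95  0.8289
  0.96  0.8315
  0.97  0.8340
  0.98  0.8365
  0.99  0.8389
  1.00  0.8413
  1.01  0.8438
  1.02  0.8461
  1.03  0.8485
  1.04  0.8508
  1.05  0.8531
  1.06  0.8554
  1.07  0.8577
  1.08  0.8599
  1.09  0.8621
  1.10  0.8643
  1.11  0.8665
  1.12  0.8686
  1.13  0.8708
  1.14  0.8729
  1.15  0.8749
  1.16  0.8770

$188.73

σ√T = 0.41 × 1.1180 = 0.4584
d₁ = [ln(350/550) + (0.063 − 0.025 + 0.41²/2)·1.25] / 0.4584 = [-0.4520 + 0.1526] / 0.4584 = -0.6532 ⇒ -0.65
d₂ = d₁ − σ√T = -0.6532 − 0.4584 = -1.1116 ⇒ -1.11
exp(−qT) = exp(−0.025·1.25) = 0.9692;  exp(−rT) = exp(−0.063·1.25) = 0.9243
P = 550·0.9243·N(1.11) − 350·0.9692·N(0.65) = 550·0.9243·0.8665 − 350·0.9692·0.7422 = 440.4983 − 251.7691 = 188.7292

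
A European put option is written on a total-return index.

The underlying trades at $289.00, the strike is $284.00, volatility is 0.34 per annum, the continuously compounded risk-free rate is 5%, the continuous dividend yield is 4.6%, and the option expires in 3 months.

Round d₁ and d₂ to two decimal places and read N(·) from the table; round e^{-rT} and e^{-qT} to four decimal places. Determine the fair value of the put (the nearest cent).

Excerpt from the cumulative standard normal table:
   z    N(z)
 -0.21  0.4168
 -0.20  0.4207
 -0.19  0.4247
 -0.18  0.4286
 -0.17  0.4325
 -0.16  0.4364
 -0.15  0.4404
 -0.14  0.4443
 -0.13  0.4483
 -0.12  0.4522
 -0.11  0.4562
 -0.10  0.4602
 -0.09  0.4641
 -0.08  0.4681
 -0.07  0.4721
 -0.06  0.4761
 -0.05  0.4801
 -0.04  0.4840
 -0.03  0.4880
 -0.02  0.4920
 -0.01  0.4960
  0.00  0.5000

T = 0.25;  σ√T = 0.1700
d₁ = [ln(289/284) + (0.05 − 0.046 + 0.34²/2)·0.25] / 0.1700 = [0.0175 + 0.0155] / 0.1700 = 0.1935 which rounds to 0.19
d₂ = d₁ − σ√T = 0.1935 − 0.1700 = 0.0235 which rounds to 0.02
exp(−qT) = exp(−0.046·0.25) = 0.9886;  exp(−rT) = exp(−0.05·0.25) = 0.9876
N(−d₂) = N(-0.02) = 0.4920;  N(−d₁) = N(-0.19) = 0.4247
P = 284·0.9876·0.4920 − 289·0.9886·0.4247 = 137.9954 − 121.3391 = 16.6563

$16.66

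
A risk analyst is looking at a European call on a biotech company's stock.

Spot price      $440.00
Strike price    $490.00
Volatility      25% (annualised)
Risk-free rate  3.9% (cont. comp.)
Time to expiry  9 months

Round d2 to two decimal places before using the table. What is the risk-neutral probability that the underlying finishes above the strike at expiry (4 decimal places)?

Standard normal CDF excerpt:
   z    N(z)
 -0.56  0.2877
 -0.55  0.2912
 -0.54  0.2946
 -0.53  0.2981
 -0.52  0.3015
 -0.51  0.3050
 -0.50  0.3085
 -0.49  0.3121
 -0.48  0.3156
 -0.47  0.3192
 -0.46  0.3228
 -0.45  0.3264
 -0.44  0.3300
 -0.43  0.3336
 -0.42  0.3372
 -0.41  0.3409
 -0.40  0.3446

0.3192

T = 0.75;  σ√T = 0.2165
d₁ = [ln(440/490) + (0.039 + 0.25²/2)·0.75] / 0.2165 = [-0.1076 + 0.0527] / 0.2165 = -0.2538 ⇒ -0.25
d₂ = d₁ − σ√T = -0.2538 − 0.2165 = -0.4703 ⇒ -0.47
Pr(exercise) under Q = N(d₂) = 0.3192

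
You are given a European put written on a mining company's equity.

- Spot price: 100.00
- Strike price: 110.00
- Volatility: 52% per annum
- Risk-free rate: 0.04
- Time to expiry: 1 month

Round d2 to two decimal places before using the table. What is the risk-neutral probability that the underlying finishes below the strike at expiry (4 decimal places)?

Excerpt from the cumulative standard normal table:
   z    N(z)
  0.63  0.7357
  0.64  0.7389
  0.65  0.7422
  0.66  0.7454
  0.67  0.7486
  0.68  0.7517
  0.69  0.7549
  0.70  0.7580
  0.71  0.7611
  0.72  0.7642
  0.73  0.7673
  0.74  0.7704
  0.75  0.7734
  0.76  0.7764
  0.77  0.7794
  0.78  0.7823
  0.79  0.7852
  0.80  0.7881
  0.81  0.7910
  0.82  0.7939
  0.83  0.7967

0.7549

σ√T = 0.52·√0.08333 = 0.1501
ln(S/K) + (r + σ²/2)T = ln(100/110) + (0.04 + 0.52²/2)·0.08333 = -0.0953 + 0.0146 = -0.0807
d₁ = -0.0807 / 0.1501 = -0.5377 ⇒ -0.54
d₂ = d₁ − σ√T = -0.5377 − 0.1501 = -0.6878 ⇒ -0.69
Risk-neutral Pr[S_T < K] = N(−d₂) = N(0.69) = 0.7549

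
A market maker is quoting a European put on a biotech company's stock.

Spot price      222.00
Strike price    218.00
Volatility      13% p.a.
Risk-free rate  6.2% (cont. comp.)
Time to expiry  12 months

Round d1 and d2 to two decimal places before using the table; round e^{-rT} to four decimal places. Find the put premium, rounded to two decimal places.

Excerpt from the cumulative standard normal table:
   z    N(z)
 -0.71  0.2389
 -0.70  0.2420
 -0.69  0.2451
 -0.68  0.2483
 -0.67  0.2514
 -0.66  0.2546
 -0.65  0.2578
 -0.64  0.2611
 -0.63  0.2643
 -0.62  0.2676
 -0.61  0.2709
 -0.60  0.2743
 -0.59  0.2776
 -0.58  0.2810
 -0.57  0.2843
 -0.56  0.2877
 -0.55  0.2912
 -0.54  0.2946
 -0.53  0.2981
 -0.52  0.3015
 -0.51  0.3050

4.54

σ√T = 0.13·√1 = 0.1300
d₁ = [ln(222/218) + (0.062 + 0.13²/2)·1] / 0.1300 = [0.0182 + 0.0704] / 0.1300 = 0.6818 → 0.68
d₂ = d₁ − σ√T = 0.6818 − 0.1300 = 0.5518 → 0.55
e^(−rT) = e^(−0.062·1) = 0.9399
N(−d₂) = N(-0.55) = 0.2912;  N(−d₁) = N(-0.68) = 0.2483
P = 218·0.9399·0.2912 − 222·0.2483 = 59.6664 − 55.1226 = 4.5438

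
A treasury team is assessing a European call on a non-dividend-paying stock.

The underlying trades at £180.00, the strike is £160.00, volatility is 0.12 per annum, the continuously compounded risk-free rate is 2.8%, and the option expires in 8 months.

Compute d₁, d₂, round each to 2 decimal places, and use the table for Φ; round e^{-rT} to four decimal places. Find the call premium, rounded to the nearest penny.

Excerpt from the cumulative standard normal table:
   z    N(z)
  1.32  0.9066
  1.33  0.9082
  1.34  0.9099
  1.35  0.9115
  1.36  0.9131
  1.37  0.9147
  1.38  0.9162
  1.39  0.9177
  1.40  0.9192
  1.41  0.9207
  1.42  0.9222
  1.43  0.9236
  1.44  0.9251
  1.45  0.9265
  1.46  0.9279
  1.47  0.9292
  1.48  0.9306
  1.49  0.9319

σ√T = 0.12·√0.6667 = 0.0980
d₁ = [ln(180/160) + (0.028 + 0.12²/2)·0.6667] / 0.0980 = [0.1178 + 0.0235] / 0.0980 = 1.4416 ≈ 1.44
d₂ = d₁ − σ√T = 1.4416 − 0.0980 = 1.3436 ≈ 1.34
exp(−rT) = exp(−0.028·0.6667) = 0.9815
N(d₁) = N(1.44) = 0.9251;  N(d₂) = N(1.34) = 0.9099
C = 180·0.9251 − 160·0.9815·0.9099 = 166.5180 − 142.8907 = 23.6273

£23.63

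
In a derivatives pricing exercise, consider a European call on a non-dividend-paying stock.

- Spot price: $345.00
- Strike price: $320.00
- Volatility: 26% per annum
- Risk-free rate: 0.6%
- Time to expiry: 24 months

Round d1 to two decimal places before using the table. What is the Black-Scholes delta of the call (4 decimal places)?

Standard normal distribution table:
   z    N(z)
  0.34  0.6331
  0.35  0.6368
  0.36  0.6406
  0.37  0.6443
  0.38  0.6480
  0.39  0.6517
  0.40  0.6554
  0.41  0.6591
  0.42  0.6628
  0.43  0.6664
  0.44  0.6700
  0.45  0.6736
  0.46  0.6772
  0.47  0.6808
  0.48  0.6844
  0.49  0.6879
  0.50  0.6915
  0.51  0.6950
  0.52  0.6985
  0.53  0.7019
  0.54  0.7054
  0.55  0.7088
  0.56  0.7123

σ√T = 0.26 × 1.4142 = 0.3677
d₁ = [ln(345/320) + (0.006 + 0.26²/2)·2] / 0.3677 = [0.0752 + 0.0796] / 0.3677 = 0.4211 which rounds to 0.42
N(d₁) = N(0.42) = 0.6628
Δ_call = N(d₁) = 0.6628

0.6628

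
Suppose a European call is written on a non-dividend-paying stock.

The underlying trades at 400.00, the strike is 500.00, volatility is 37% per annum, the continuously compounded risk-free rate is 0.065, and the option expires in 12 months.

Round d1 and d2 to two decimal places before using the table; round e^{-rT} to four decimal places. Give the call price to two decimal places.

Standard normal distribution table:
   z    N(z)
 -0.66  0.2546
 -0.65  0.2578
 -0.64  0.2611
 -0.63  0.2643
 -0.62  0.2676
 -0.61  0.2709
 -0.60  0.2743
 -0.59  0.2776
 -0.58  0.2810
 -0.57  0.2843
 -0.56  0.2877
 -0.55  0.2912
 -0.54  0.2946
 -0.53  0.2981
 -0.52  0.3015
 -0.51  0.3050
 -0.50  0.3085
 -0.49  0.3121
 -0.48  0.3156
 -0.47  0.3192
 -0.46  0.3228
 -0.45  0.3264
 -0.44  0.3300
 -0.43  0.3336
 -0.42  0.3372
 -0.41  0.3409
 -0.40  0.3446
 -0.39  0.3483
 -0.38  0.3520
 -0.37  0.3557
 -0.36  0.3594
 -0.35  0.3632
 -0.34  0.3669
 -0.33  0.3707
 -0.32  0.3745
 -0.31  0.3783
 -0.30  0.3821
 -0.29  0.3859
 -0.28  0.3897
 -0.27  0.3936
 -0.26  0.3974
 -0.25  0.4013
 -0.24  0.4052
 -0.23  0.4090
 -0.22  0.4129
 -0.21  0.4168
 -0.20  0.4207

T = 1;  σ√T = 0.3700
d₁ = [ln(400/500) + (0.065 + ½·0.37²)·1] / (σ√T) = (-0.2231 + 0.1335) / 0.3700 = -0.2424 ≈ -0.24
d₂ = -0.2424 − 0.3700 = -0.6124 ≈ -0.61
e^(−rT) = e^(−0.065·1) = 0.9371
N(d₁) = N(-0.24) = 0.4052;  N(d₂) = N(-0.61) = 0.2709
C = 400·0.4052 − 500·0.9371·0.2709 = 162.0800 − 126.9302 = 35.1498

35.15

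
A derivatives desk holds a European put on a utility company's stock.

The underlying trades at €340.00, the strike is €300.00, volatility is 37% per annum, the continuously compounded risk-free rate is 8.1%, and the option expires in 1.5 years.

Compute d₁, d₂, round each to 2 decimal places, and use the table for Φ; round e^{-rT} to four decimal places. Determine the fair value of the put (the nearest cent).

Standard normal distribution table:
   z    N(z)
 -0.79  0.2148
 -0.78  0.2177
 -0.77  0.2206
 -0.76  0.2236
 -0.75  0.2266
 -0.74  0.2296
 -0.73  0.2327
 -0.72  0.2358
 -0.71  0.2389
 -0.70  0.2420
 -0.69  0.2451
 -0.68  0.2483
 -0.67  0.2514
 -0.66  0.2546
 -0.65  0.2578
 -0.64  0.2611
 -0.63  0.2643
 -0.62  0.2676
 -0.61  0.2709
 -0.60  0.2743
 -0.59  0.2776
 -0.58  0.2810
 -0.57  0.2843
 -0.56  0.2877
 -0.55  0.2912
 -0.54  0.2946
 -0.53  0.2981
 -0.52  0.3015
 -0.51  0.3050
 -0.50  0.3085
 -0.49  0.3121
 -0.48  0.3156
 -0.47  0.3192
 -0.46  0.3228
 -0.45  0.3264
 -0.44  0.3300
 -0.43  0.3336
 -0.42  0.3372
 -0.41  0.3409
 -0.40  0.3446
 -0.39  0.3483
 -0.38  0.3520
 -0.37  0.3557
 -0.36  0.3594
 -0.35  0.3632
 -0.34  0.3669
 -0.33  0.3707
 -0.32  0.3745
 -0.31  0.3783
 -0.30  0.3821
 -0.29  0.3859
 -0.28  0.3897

T = 1.5;  σ√T = 0.4532
ln(S/K) + (r + σ²/2)T = ln(340/300) + (0.081 + 0.37²/2)·1.5 = 0.1252 + 0.2242 = 0.3493
d₁ = 0.3493 / 0.4532 = 0.7709 → 0.77
d₂ = d₁ − σ√T = 0.7709 − 0.4532 = 0.3177 → 0.32
exp(−rT) = exp(−0.081·1.5) = 0.8856
P = 300·0.8856·N(-0.32) − 340·N(-0.77) = 300·0.8856·0.3745 − 340·0.2206 = 99.4972 − 75.0040 = 24.4932

€24.49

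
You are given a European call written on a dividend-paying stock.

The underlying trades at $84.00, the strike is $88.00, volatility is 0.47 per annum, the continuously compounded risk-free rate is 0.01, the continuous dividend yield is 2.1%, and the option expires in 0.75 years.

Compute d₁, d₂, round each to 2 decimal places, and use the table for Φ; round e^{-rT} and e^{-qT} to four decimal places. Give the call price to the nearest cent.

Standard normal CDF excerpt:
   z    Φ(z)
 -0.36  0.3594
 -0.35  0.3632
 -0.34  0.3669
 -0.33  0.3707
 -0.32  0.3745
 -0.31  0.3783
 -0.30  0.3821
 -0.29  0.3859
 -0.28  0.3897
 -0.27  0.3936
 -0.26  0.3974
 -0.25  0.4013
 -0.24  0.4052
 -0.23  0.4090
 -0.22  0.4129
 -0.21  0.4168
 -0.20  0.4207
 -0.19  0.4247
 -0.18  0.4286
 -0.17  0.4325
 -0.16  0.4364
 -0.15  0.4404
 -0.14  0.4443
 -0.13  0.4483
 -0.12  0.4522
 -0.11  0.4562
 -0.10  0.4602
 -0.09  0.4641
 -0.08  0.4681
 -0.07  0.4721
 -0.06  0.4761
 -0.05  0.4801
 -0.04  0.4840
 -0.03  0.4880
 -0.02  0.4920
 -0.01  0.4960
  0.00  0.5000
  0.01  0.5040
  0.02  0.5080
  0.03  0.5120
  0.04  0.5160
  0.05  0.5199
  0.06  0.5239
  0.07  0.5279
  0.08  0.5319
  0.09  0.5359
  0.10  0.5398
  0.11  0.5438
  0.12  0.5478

σ√T = 0.47·√0.75 = 0.4070
d₁ = [ln(84/88) + (0.01 − 0.021 + ½·0.47²)·0.75] / (σ√T) = (-0.0465 + 0.0746) / 0.4070 = 0.0690 → 0.07
d₂ = 0.0690 − 0.4070 = -0.3381 → -0.34
exp(−qT) = exp(−0.021·0.75) = 0.9844;  exp(−rT) = exp(−0.01·0.75) = 0.9925
N(d₁) = N(0.07) = 0.5279;  N(d₂) = N(-0.34) = 0.3669
C = 84·0.9844·0.5279 − 88·0.9925·0.3669 = 43.6518 − 32.0450 = 11.6068

$11.61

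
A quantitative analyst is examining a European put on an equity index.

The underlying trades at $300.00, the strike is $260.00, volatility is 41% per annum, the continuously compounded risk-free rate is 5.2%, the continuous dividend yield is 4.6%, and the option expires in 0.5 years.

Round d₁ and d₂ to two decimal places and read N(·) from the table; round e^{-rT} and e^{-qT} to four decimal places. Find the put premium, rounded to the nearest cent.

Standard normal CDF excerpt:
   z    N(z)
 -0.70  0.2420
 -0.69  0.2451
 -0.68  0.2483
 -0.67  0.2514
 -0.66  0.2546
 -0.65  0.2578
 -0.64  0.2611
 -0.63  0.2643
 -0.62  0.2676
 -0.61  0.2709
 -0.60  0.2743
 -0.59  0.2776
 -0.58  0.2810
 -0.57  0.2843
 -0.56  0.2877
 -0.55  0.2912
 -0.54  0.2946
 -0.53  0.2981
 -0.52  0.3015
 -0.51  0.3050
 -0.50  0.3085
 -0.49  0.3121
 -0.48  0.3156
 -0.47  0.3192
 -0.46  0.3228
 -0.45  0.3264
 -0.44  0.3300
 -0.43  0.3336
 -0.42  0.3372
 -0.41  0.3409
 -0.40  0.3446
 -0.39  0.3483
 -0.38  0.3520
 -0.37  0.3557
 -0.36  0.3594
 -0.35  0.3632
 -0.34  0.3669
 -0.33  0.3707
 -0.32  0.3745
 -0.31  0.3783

$15.46

σ√T = 0.41·√0.5 = 0.2899
d₁ = [ln(300/260) + (0.052 − 0.046 + ½·0.41²)·0.5] / (σ√T) = (0.1431 + 0.0450) / 0.2899 = 0.6489 ⇒ 0.65
d₂ = 0.6489 − 0.2899 = 0.3590 ⇒ 0.36
e^(−qT) = e^(−0.046·0.5) = 0.9773;  e^(−rT) = e^(−0.052·0.5) = 0.9743
N(−d₂) = N(-0.36) = 0.3594;  N(−d₁) = N(-0.65) = 0.2578
P = 260·0.9743·0.3594 − 300·0.9773·0.2578 = 91.0425 − 75.5844 = 15.4581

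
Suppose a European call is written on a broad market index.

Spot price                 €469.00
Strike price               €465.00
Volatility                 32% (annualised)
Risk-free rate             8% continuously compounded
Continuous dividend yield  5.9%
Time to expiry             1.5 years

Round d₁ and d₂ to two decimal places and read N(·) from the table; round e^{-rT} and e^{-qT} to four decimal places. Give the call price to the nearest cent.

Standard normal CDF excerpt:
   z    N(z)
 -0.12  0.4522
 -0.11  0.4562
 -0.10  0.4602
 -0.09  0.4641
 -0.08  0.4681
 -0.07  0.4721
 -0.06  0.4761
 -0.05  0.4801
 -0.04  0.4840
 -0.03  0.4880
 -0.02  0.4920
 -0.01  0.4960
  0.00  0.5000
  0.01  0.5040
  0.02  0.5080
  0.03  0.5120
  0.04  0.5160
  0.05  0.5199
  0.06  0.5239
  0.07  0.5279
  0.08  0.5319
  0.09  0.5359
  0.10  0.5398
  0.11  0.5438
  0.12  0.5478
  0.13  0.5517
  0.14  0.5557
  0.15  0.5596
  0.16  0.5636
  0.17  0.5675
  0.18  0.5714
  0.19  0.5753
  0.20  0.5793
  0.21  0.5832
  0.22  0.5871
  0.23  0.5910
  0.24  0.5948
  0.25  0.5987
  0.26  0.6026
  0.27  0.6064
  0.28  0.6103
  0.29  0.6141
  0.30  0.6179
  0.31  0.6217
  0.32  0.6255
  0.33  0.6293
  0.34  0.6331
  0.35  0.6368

σ√T = 0.32·√1.5 = 0.3919
d₁ = [ln(469/465) + (0.08 − 0.059 + ½·0.32²)·1.5] / (σ√T) = (0.0086 + 0.1083) / 0.3919 = 0.2982 ⇒ 0.30
d₂ = 0.2982 − 0.3919 = -0.0937 ⇒ -0.09
e^(−qT) = e^(−0.059·1.5) = 0.9153;  e^(−rT) = e^(−0.08·1.5) = 0.8869
C = 469·0.9153·N(0.30) − 465·0.8869·N(-0.09) = 469·0.9153·0.6179 − 465·0.8869·0.4641 = 265.2495 − 191.3988 = 73.8507

€73.85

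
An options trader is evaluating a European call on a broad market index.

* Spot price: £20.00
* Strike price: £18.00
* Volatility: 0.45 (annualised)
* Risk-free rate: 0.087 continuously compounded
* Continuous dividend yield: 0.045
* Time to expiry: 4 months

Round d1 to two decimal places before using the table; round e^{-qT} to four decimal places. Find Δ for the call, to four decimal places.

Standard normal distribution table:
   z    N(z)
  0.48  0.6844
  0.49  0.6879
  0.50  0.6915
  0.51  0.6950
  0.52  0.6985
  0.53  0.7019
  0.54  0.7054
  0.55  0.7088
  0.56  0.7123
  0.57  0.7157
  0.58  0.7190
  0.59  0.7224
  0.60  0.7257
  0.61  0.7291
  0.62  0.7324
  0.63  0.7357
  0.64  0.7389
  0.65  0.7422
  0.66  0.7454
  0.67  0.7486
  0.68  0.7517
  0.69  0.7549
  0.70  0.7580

σ√T = 0.45·√0.3333 = 0.2598
d₁ = [ln(20/18) + (0.087 − 0.045 + 0.45²/2)·0.3333] / 0.2598 = [0.1054 + 0.0477] / 0.2598 = 0.5893 which rounds to 0.59
N(d₁) = N(0.59) = 0.7224
Δ_call = e^(−qT)·N(d₁) = 0.9851·0.7224 = 0.7116

0.7116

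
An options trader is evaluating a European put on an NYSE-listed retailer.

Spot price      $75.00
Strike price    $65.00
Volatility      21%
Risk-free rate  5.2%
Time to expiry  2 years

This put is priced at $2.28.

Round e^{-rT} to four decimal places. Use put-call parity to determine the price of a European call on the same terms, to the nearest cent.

e^(−rT) = e^(−0.052·2) = 0.9012
Put-call parity: C − P = S − K·e^(−rT) = 75 − 65·0.9012 = 75 − 58.5780 = 16.4220
C = P + (C − P) = 2.28 + (16.4220) = 18.7020

$18.70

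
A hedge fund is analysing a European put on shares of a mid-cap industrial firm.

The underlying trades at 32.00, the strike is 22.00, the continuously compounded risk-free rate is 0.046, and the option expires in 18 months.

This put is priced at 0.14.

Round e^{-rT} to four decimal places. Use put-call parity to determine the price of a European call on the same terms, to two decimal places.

11.61

e^(−rT) = e^(−0.046·1.5) = 0.9333
Put-call parity: C − P = S − K·e^(−rT) = 32 − 22·0.9333 = 32 − 20.5326 = 11.4674
C = P + (C − P) = 0.14 + (11.4674) = 11.6074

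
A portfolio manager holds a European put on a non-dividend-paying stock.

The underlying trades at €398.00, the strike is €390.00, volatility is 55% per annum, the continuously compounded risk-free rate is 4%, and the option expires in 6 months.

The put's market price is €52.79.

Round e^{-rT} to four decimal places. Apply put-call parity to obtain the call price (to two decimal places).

exp(−rT) = exp(−0.04·0.5) = 0.9802
Put-call parity: C − P = S − K·e^(−rT) = 398 − 390·0.9802 = 398 − 382.2780 = 15.7220
C = P + (C − P) = 52.79 + (15.7220) = 68.5120

€68.51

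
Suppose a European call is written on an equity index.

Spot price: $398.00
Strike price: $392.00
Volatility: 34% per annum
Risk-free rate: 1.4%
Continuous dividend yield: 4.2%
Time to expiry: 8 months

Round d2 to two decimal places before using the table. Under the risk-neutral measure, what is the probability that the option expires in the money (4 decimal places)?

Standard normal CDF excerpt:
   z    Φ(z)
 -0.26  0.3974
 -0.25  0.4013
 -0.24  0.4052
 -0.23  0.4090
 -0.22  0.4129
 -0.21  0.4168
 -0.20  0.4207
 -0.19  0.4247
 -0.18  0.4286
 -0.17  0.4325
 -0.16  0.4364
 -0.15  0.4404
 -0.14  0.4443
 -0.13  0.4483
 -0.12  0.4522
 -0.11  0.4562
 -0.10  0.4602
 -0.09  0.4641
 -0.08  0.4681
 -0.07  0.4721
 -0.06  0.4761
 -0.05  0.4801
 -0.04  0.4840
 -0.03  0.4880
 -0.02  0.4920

0.4404

σ√T = 0.34·√0.6667 = 0.2776
d₁ = [ln(398/392) + (0.014 − 0.042 + 0.34²/2)·0.6667] / 0.2776 = [0.0152 + 0.0199] / 0.2776 = 0.1263 ≈ 0.13
d₂ = d₁ − σ√T = 0.1263 − 0.2776 = -0.1513 ≈ -0.15
Pr(exercise) under Q = N(d₂) = 0.4404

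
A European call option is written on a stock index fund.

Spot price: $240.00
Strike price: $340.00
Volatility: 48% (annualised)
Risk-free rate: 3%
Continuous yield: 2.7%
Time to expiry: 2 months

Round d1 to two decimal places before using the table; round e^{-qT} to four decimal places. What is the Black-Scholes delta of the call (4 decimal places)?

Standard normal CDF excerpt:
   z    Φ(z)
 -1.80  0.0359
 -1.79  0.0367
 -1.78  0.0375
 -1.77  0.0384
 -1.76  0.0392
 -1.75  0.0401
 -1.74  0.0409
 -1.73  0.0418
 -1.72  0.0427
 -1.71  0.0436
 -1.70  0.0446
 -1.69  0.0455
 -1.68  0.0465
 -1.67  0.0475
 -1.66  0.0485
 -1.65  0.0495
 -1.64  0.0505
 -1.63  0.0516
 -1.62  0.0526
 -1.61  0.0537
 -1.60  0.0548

σ√T = 0.48 × 0.4082 = 0.1960
d₁ = [ln(240/340) + (0.03 − 0.027 + ½·0.48²)·0.1667] / (σ√T) = (-0.3483 + 0.0197) / 0.1960 = -1.6769 → -1.68
N(d₁) = N(-1.68) = 0.0465
Δ_call = e^(−qT)·N(d₁) = 0.9955·0.0465 = 0.0463

0.0463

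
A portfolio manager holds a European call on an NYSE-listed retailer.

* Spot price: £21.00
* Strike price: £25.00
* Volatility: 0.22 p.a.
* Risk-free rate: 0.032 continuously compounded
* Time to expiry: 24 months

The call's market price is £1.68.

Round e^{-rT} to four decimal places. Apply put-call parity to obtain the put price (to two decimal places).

exp(−rT) = exp(−0.032·2) = 0.9380
Put-call parity: C − P = S − K·e^(−rT) = 21 − 25·0.9380 = 21 − 23.4500 = -2.4500
P = C − (C − P) = 1.68 − (-2.4500) = 4.1300

£4.13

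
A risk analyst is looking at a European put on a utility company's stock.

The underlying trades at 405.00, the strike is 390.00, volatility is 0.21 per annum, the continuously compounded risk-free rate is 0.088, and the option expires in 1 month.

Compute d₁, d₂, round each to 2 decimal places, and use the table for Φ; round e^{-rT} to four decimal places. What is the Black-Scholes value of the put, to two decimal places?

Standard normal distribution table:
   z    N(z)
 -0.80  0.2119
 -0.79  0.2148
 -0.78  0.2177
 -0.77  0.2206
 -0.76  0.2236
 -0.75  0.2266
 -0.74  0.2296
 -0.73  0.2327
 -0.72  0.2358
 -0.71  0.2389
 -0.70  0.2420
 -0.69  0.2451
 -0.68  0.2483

3.15

σ√T = 0.21 × 0.2887 = 0.0606
ln(S/K) + (r + σ²/2)T = ln(405/390) + (0.088 + 0.21²/2)·0.08333 = 0.0377 + 0.0092 = 0.0469
d₁ = 0.0469 / 0.0606 = 0.7738 which rounds to 0.77
d₂ = d₁ − σ√T = 0.7738 − 0.0606 = 0.7132 which rounds to 0.71
e^(−rT) = e^(−0.088·0.08333) = 0.9927
N(−d₂) = N(-0.71) = 0.2389;  N(−d₁) = N(-0.77) = 0.2206
P = 390·0.9927·0.2389 − 405·0.2206 = 92.4909 − 89.3430 = 3.1479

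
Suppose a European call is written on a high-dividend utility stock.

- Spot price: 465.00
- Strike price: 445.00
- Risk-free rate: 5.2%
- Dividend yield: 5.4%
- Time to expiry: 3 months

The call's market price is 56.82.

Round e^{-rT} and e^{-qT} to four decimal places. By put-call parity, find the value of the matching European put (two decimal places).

37.31

e^(−qT) = e^(−0.054·0.25) = 0.9866;  e^(−rT) = e^(−0.052·0.25) = 0.9871
Put-call parity: C − P = S·e^(−qT) − K·e^(−rT) = 465·0.9866 − 445·0.9871 = 458.7690 − 439.2595 = 19.5095
P = C − (C − P) = 56.82 − (19.5095) = 37.3105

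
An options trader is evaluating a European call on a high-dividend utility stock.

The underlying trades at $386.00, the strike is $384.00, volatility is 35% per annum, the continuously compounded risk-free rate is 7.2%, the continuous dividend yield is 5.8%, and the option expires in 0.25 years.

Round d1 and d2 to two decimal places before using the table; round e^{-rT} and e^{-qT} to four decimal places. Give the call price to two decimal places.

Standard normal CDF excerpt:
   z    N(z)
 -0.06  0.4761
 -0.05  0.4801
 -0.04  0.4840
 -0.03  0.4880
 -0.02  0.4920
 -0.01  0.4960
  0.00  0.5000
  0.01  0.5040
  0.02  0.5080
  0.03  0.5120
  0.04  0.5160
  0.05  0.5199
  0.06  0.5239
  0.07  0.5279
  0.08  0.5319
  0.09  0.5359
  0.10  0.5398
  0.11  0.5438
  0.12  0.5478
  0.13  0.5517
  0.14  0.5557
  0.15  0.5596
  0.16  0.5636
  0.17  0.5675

σ√T = 0.35·√0.25 = 0.1750
d₁ = [ln(386/384) + (0.072 − 0.058 + ½·0.35²)·0.25] / (σ√T) = (0.0052 + 0.0188) / 0.1750 = 0.1372 ⇒ 0.14
d₂ = 0.1372 − 0.1750 = -0.0378 ⇒ -0.04
e^(−qT) = e^(−0.058·0.25) = 0.9856;  e^(−rT) = e^(−0.072·0.25) = 0.9822
N(d₁) = N(0.14) = 0.5557;  N(d₂) = N(-0.04) = 0.4840
C = 386·0.9856·0.5557 − 384·0.9822·0.4840 = 211.4114 − 182.5478 = 28.8636

$28.86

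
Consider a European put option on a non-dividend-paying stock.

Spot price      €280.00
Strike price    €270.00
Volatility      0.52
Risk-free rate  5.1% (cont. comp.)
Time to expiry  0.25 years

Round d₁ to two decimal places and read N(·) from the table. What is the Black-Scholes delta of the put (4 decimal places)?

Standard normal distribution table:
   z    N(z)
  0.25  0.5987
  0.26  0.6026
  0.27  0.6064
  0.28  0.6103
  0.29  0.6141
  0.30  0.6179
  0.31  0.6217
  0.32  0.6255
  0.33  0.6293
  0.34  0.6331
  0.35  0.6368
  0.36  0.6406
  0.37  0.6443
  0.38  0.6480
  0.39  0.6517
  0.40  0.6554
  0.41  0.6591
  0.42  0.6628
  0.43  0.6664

-0.3745

σ√T = 0.52·√0.25 = 0.2600
d₁ = [ln(280/270) + (0.051 + 0.52²/2)·0.25] / 0.2600 = [0.0364 + 0.0466] / 0.2600 = 0.3189 → 0.32
N(d₁) = N(0.32) = 0.6255
Δ_put = N(d₁) − 1 = 0.6255 − 1 = -0.3745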